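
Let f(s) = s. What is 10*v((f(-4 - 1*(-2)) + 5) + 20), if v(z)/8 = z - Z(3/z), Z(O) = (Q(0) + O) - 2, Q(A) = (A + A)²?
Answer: 45760/23 ≈ 1989.6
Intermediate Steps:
Q(A) = 4*A² (Q(A) = (2*A)² = 4*A²)
Z(O) = -2 + O (Z(O) = (4*0² + O) - 2 = (4*0 + O) - 2 = (0 + O) - 2 = O - 2 = -2 + O)
v(z) = 16 - 24/z + 8*z (v(z) = 8*(z - (-2 + 3/z)) = 8*(z + (2 - 3/z)) = 8*(2 + z - 3/z) = 16 - 24/z + 8*z)
10*v((f(-4 - 1*(-2)) + 5) + 20) = 10*(16 - 24/(((-4 - 1*(-2)) + 5) + 20) + 8*(((-4 - 1*(-2)) + 5) + 20)) = 10*(16 - 24/(((-4 + 2) + 5) + 20) + 8*(((-4 + 2) + 5) + 20)) = 10*(16 - 24/((-2 + 5) + 20) + 8*((-2 + 5) + 20)) = 10*(16 - 24/(3 + 20) + 8*(3 + 20)) = 10*(16 - 24/23 + 8*23) = 10*(16 - 24*1/23 + 184) = 10*(16 - 24/23 + 184) = 10*(4576/23) = 45760/23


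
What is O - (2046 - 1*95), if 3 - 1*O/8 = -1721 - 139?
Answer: 12953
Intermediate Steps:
O = 14904 (O = 24 - 8*(-1721 - 139) = 24 - 8*(-1860) = 24 + 14880 = 14904)
O - (2046 - 1*95) = 14904 - (2046 - 1*95) = 14904 - (2046 - 95) = 14904 - 1*1951 = 14904 - 1951 = 12953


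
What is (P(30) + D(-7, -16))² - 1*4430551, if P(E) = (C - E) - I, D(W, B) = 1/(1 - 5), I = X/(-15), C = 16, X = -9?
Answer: -1772132191/400 ≈ -4.4303e+6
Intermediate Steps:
I = ⅗ (I = -9/(-15) = -9*(-1/15) = ⅗ ≈ 0.60000)
D(W, B) = -¼ (D(W, B) = 1/(-4) = -¼)
P(E) = 77/5 - E (P(E) = (16 - E) - 1*⅗ = (16 - E) - ⅗ = 77/5 - E)
(P(30) + D(-7, -16))² - 1*4430551 = ((77/5 - 1*30) - ¼)² - 1*4430551 = ((77/5 - 30) - ¼)² - 4430551 = (-73/5 - ¼)² - 4430551 = (-297/20)² - 4430551 = 88209/400 - 4430551 = -1772132191/400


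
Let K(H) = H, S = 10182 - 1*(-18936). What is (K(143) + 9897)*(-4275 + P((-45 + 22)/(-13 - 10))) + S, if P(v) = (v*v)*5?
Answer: -42841682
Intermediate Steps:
P(v) = 5*v² (P(v) = v²*5 = 5*v²)
S = 29118 (S = 10182 + 18936 = 29118)
(K(143) + 9897)*(-4275 + P((-45 + 22)/(-13 - 10))) + S = (143 + 9897)*(-4275 + 5*((-45 + 22)/(-13 - 10))²) + 29118 = 10040*(-4275 + 5*(-23/(-23))²) + 29118 = 10040*(-4275 + 5*(-23*(-1/23))²) + 29118 = 10040*(-4275 + 5*1²) + 29118 = 10040*(-4275 + 5*1) + 29118 = 10040*(-4275 + 5) + 29118 = 10040*(-4270) + 29118 = -42870800 + 29118 = -42841682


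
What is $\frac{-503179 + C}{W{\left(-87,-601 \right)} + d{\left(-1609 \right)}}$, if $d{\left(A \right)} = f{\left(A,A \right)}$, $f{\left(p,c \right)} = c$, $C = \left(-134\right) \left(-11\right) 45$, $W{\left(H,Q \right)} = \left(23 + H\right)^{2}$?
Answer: $- \frac{436849}{2487} \approx -175.65$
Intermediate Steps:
$C = 66330$ ($C = 1474 \cdot 45 = 66330$)
$d{\left(A \right)} = A$
$\frac{-503179 + C}{W{\left(-87,-601 \right)} + d{\left(-1609 \right)}} = \frac{-503179 + 66330}{\left(23 - 87\right)^{2} - 1609} = - \frac{436849}{\left(-64\right)^{2} - 1609} = - \frac{436849}{4096 - 1609} = - \frac{436849}{2487}$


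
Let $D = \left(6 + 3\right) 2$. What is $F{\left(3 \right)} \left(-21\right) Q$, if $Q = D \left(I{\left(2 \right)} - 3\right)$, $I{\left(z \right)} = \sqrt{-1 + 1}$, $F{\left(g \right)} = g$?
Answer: $3402$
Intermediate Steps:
$D = 18$ ($D = 9 \cdot 2 = 18$)
$I{\left(z \right)} = 0$ ($I{\left(z \right)} = \sqrt{0} = 0$)
$Q = -54$ ($Q = 18 \left(0 - 3\right) = 18 \left(-3\right) = -54$)
$F{\left(3 \right)} \left(-21\right) Q = 3 \left(-21\right) \left(-54\right) = \left(-63\right) \left(-54\right) = 3402$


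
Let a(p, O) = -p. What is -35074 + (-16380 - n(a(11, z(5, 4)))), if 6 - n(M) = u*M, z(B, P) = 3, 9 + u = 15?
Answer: -51526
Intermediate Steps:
u = 6 (u = -9 + 15 = 6)
n(M) = 6 - 6*M
-35074 + (-16380 - n(a(11, z(5, 4)))) = -35074 + (-16380 - (6 - (-6)*11)) = -35074 + (-16380 - (6 - 6*(-11))) = -35074 + (-16380 - (6 + 66)) = -35074 + (-16380 - 1*72) = -35074 + (-16380 - 72) = -35074 - 16452 = -51526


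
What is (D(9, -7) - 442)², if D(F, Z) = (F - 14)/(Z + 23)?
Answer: 50083929/256 ≈ 1.9564e+5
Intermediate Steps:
D(F, Z) = (-14 + F)/(23 + Z)
(D(9, -7) - 442)² = ((-14 + 9)/(23 - 7) - 442)² = (-5/16 - 442)² = (-7077/16)² = 50083929/256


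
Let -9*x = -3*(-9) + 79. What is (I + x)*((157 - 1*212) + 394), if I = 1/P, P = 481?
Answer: -5760401/1443 ≈ -3992.0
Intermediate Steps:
x = -106/9 (x = -(-3*(-9) + 79)/9 = -(27 + 79)/9 = -1/9*106 = -106/9 ≈ -11.778)
I = 1/481 ≈ 0.0020790
(I + x)*((157 - 1*212) + 394) = (1/481 - 106/9)*((157 - 1*212) + 394) = -50977*((157 - 212) + 394)/4329 = -50977*(-55 + 394)/4329 = -50977/4329*339 = -5760401/1443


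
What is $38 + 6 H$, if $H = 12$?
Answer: $110$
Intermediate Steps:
$38 + 6 H = 38 + 6 \cdot 12 = 38 + 72 = 110$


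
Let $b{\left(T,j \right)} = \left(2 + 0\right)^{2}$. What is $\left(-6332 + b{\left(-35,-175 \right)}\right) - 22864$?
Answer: $-29192$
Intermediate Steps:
$b{\left(T,j \right)} = 4$ ($b{\left(T,j \right)} = 2^{2} = 4$)
$\left(-6332 + b{\left(-35,-175 \right)}\right) - 22864 = \left(-6332 + 4\right) - 22864 = -6328 - 22864 = -29192$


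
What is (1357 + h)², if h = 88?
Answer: 2088025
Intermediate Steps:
(1357 + h)² = (1357 + 88)² = 1445² = 2088025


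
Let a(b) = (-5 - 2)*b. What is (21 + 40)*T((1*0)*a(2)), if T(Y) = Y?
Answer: 0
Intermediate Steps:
a(b) = -7*b
(21 + 40)*T((1*0)*a(2)) = (21 + 40)*((1*0)*(-7*2)) = 61*(0*(-14)) = 61*0 = 0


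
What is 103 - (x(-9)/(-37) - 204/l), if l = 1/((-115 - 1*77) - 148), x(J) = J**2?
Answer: -2562428/37 ≈ -69255.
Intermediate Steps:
l = -1/340 (l = 1/((-115 - 77) - 148) = 1/(-192 - 148) = 1/(-340) = -1/340 ≈ -0.0029412)
103 - (x(-9)/(-37) - 204/l) = 103 - ((-9)**2/(-37) - 204/(-1/340)) = 103 - (81*(-1/37) - 204*(-340)) = 103 - (-81/37 + 69360) = 103 - 1*2566239/37 = 103 - 2566239/37 = -2562428/37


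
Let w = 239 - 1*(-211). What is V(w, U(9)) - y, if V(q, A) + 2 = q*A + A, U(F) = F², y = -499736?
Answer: 536265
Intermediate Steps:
w = 450 (w = 239 + 211 = 450)
V(q, A) = -2 + A + A*q (V(q, A) = -2 + (q*A + A) = -2 + (A*q + A) = -2 + (A + A*q) = -2 + A + A*q)
V(w, U(9)) - y = (-2 + 9² + 9²*450) - 1*(-499736) = (-2 + 81 + 81*450) + 499736 = (-2 + 81 + 36450) + 499736 = 36529 + 499736 = 536265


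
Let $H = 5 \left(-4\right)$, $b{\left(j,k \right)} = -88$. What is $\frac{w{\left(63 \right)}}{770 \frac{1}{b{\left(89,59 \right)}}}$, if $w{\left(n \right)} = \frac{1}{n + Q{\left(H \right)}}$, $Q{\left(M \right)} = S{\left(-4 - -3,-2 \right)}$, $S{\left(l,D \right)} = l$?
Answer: $- \frac{2}{1085} \approx -0.0018433$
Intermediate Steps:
$H = -20$
$Q{\left(M \right)} = -1$ ($Q{\left(M \right)} = -4 - -3 = -4 + 3 = -1$)
$w{\left(n \right)} = \frac{1}{-1 + n}$ ($w{\left(n \right)} = \frac{1}{n - 1} = \frac{1}{-1 + n}$)
$\frac{w{\left(63 \right)}}{770 \frac{1}{b{\left(89,59 \right)}}} = \frac{1}{\left(-1 + 63\right) \frac{770}{-88}} = \frac{1}{62 \cdot 770 \left(- \frac{1}{88}\right)} = \frac{1}{62 \left(- \frac{35}{4}\right)} = \frac{1}{62} \left(- \frac{4}{35}\right) = - \frac{2}{1085}$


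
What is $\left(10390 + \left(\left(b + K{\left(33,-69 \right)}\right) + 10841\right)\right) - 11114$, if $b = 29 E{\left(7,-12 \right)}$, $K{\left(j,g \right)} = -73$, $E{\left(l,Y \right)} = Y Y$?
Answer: $14220$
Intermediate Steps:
$E{\left(l,Y \right)} = Y^{2}$
$b = 4176$ ($b = 29 \left(-12\right)^{2} = 29 \cdot 144 = 4176$)
$\left(10390 + \left(\left(b + K{\left(33,-69 \right)}\right) + 10841\right)\right) - 11114 = \left(10390 + \left(\left(4176 - 73\right) + 10841\right)\right) - 11114 = \left(10390 + \left(4103 + 10841\right)\right) - 11114 = \left(10390 + 14944\right) - 11114 = 25334 - 11114 = 14220$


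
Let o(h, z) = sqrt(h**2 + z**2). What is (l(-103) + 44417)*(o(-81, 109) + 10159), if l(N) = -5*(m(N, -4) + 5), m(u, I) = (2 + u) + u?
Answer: 461340508 + 45412*sqrt(18442) ≈ 4.6751e+8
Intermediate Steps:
m(u, I) = 2 + 2*u
l(N) = -35 - 10*N (l(N) = -5*((2 + 2*N) + 5) = -5*(7 + 2*N) = -35 - 10*N)
(l(-103) + 44417)*(o(-81, 109) + 10159) = ((-35 - 10*(-103)) + 44417)*(sqrt((-81)**2 + 109**2) + 10159) = ((-35 + 1030) + 44417)*(sqrt(6561 + 11881) + 10159) = (995 + 44417)*(sqrt(18442) + 10159) = 45412*(10159 + sqrt(18442)) = 461340508 + 45412*sqrt(18442)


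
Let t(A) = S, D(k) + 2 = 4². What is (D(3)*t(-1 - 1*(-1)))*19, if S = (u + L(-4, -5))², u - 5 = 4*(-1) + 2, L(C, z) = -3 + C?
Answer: 4256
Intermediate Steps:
u = 3 (u = 5 + (4*(-1) + 2) = 5 + (-4 + 2) = 5 - 2 = 3)
D(k) = 14 (D(k) = -2 + 4² = -2 + 16 = 14)
S = 16 (S = (3 + (-3 - 4))² = (3 - 7)² = (-4)² = 16)
t(A) = 16
(D(3)*t(-1 - 1*(-1)))*19 = (14*16)*19 = 224*19 = 4256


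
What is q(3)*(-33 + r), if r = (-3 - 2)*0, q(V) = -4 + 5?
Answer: -33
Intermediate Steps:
q(V) = 1
r = 0 (r = -5*0 = 0)
q(3)*(-33 + r) = 1*(-33 + 0) = 1*(-33) = -33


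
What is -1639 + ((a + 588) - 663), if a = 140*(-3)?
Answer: -2134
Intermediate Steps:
a = -420
-1639 + ((a + 588) - 663) = -1639 + ((-420 + 588) - 663) = -1639 + (168 - 663) = -1639 - 495 = -2134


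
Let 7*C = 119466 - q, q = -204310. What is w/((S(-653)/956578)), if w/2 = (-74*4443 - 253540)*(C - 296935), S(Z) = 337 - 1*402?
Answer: -21482862227734488/5 ≈ -4.2966e+15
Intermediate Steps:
S(Z) = -65 (S(Z) = 337 - 402 = -65)
C = 323776/7 (C = (119466 - 1*(-204310))/7 = (119466 + 204310)/7 = (⅐)*323776 = 323776/7 ≈ 46254.)
w = 2043681187236/7 (w = 2*((-74*4443 - 253540)*(323776/7 - 296935)) = 2*((-328782 - 253540)*(-1754769/7)) = 2*(-582322*(-1754769/7)) = 2*(1021840593618/7) = 2043681187236/7 ≈ 2.9195e+11)
w/((S(-653)/956578)) = 2043681187236/(7*((-65/956578))) = 2043681187236/(7*((-65*1/956578))) = 2043681187236/(7*(-65/956578)) = (2043681187236/7)*(-956578/65) = -21482862227734488/5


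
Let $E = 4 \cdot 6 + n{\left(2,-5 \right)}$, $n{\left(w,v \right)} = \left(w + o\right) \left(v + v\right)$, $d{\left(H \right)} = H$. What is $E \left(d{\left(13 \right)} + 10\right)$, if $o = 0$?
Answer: $92$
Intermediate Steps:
$n{\left(w,v \right)} = 2 v w$ ($n{\left(w,v \right)} = \left(w + 0\right) \left(v + v\right) = w 2 v = 2 v w$)
$E = 4$ ($E = 4 \cdot 6 + 2 \left(-5\right) 2 = 24 - 20 = 4$)
$E \left(d{\left(13 \right)} + 10\right) = 4 \left(13 + 10\right) = 4 \cdot 23 = 92$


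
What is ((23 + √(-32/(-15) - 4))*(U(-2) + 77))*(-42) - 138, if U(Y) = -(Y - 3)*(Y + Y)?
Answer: -55200 - 1596*I*√105/5 ≈ -55200.0 - 3270.8*I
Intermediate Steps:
U(Y) = -2*Y*(-3 + Y) (U(Y) = -(-3 + Y)*2*Y = -2*Y*(-3 + Y))
((23 + √(-32/(-15) - 4))*(U(-2) + 77))*(-42) - 138 = ((23 + √(-32/(-15) - 4))*(2*(-2)*(3 - 1*(-2)) + 77))*(-42) - 138 = ((23 + √(-32*(-1/15) - 4))*(2*(-2)*(3 + 2) + 77))*(-42) - 138 = ((23 + √(32/15 - 4))*(2*(-2)*5 + 77))*(-42) - 138 = ((23 + √(-28/15))*(-20 + 77))*(-42) - 138 = ((23 + 2*I*√105/15)*57)*(-42) - 138 = (1311 + 38*I*√105/5)*(-42) - 138 = (-55062 - 1596*I*√105/5) - 138 = -55200 - 1596*I*√105/5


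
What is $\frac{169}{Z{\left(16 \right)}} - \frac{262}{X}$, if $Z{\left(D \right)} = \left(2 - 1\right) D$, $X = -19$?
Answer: $\frac{7403}{304} \approx 24.352$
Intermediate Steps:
$Z{\left(D \right)} = D$ ($Z{\left(D \right)} = 1 D = D$)
$\frac{169}{Z{\left(16 \right)}} - \frac{262}{X} = \frac{169}{16} - \frac{262}{-19} = 169 \cdot \frac{1}{16} - - \frac{262}{19} = \frac{169}{16} + \frac{262}{19} = \frac{7403}{304}$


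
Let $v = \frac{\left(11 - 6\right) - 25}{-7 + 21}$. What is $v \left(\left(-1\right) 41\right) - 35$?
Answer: $\frac{165}{7} \approx 23.571$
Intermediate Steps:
$v = - \frac{10}{7}$ ($v = \frac{\left(11 - 6\right) - 25}{14} = \left(5 - 25\right) \frac{1}{14} = \left(-20\right) \frac{1}{14} = - \frac{10}{7} \approx -1.4286$)
$v \left(\left(-1\right) 41\right) - 35 = - \frac{10 \left(\left(-1\right) 41\right)}{7} - 35 = \left(- \frac{10}{7}\right) \left(-41\right) - 35 = \frac{410}{7} - 35 = \frac{165}{7}$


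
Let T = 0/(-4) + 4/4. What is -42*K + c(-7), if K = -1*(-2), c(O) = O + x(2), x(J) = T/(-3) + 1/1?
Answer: -271/3 ≈ -90.333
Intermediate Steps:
T = 1 (T = 0*(-¼) + 4*(¼) = 0 + 1 = 1)
x(J) = ⅔ (x(J) = 1/(-3) + 1/1 = 1*(-⅓) + 1*1 = -⅓ + 1 = ⅔)
c(O) = ⅔ + O (c(O) = O + ⅔ = ⅔ + O)
K = 2
-42*K + c(-7) = -42*2 + (⅔ - 7) = -84 - 19/3 = -271/3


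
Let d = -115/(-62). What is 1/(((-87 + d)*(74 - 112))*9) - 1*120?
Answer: -108325049/902709 ≈ -120.00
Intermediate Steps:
d = 115/62 (d = -115*(-1/62) = 115/62 ≈ 1.8548)
1/(((-87 + d)*(74 - 112))*9) - 1*120 = 1/(((-87 + 115/62)*(74 - 112))*9) - 1*120 = 1/(-5279/62*(-38)*9) - 120 = 1/((100301/31)*9) - 120 = 1/(902709/31) - 120 = 31/902709 - 120 = -108325049/902709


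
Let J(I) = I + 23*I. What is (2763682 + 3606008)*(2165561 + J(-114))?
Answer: 13776524774250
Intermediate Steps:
J(I) = 24*I
(2763682 + 3606008)*(2165561 + J(-114)) = (2763682 + 3606008)*(2165561 + 24*(-114)) = 6369690*(2165561 - 2736) = 6369690*2162825 = 13776524774250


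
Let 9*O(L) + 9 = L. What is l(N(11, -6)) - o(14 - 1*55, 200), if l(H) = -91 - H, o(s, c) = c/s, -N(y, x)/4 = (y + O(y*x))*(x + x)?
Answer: -8779/41 ≈ -214.12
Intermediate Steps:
O(L) = -1 + L/9
N(y, x) = -8*x*(-1 + y + x*y/9) (N(y, x) = -4*(y + (-1 + (y*x)/9))*(x + x) = -4*(y + (-1 + (x*y)/9))*2*x = -4*(y + (-1 + x*y/9))*2*x = -4*(-1 + y + x*y/9)*2*x = -8*x*(-1 + y + x*y/9))
l(N(11, -6)) - o(14 - 1*55, 200) = (-91 - 8*(-6)*(9 - 9*11 - 1*(-6)*11)/9) - 200/(14 - 1*55) = (-91 - 8*(-6)*(9 - 99 + 66)/9) - 200/(14 - 55) = (-91 - 8*(-6)*(-24)/9) - 200/(-41) = (-91 - 1*128) - 200*(-1)/41 = (-91 - 128) - 1*(-200/41) = -219 + 200/41 = -8779/41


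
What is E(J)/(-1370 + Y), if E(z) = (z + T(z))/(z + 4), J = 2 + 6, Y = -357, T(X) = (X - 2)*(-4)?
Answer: 4/5181 ≈ 0.00077205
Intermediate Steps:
T(X) = 8 - 4*X (T(X) = (-2 + X)*(-4) = 8 - 4*X)
J = 8
E(z) = (8 - 3*z)/(4 + z) (E(z) = (z + (8 - 4*z))/(z + 4) = (8 - 3*z)/(4 + z))
E(J)/(-1370 + Y) = ((8 - 3*8)/(4 + 8))/(-1370 - 357) = ((8 - 24)/12)/(-1727) = ((1/12)*(-16))*(-1/1727) = -4/3*(-1/1727) = 4/5181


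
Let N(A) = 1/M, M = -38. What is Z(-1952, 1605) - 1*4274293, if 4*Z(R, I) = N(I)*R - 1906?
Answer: -162440753/38 ≈ -4.2748e+6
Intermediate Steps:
N(A) = -1/38 (N(A) = 1/(-38) = -1/38)
Z(R, I) = -953/2 - R/152 (Z(R, I) = (-R/38 - 1906)/4 = (-1906 - R/38)/4 = -953/2 - R/152)
Z(-1952, 1605) - 1*4274293 = (-953/2 - 1/152*(-1952)) - 1*4274293 = (-953/2 + 244/19) - 4274293 = -17619/38 - 4274293 = -162440753/38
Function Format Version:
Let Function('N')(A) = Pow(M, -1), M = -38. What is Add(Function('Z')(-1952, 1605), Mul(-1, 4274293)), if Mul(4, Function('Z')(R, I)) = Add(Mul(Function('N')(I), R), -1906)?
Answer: Rational(-162440753, 38) ≈ -4.2748e+6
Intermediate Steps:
Function('N')(A) = Rational(-1, 38) (Function('N')(A) = Pow(-38, -1) = Rational(-1, 38))
Function('Z')(R, I) = Add(Rational(-953, 2), Mul(Rational(-1, 152), R)) (Function('Z')(R, I) = Mul(Rational(1, 4), Add(Mul(Rational(-1, 38), R), -1906)) = Mul(Rational(1, 4), Add(-1906, Mul(Rational(-1, 38), R))) = Add(Rational(-953, 2), Mul(Rational(-1, 152), R)))
Add(Function('Z')(-1952, 1605), Mul(-1, 4274293)) = Add(Add(Rational(-953, 2), Mul(Rational(-1, 152), -1952)), Mul(-1, 4274293)) = Add(Add(Rational(-953, 2), Rational(244, 19)), -4274293) = Add(Rational(-17619, 38), -4274293) = Rational(-162440753, 38)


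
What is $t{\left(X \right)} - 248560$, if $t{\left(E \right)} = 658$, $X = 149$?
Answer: $-247902$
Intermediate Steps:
$t{\left(X \right)} - 248560 = 658 - 248560 = -247902$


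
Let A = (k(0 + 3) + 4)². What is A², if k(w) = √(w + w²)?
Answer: 1552 + 896*√3 ≈ 3103.9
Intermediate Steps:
A = (4 + 2*√3)² (A = (√((0 + 3)*(1 + (0 + 3))) + 4)² = (√(3*(1 + 3)) + 4)² = (√(3*4) + 4)² = (√12 + 4)² = (2*√3 + 4)² = (4 + 2*√3)² ≈ 55.713)
A² = (28 + 16*√3)²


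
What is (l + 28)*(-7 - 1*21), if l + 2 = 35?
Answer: -1708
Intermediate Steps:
l = 33 (l = -2 + 35 = 33)
(l + 28)*(-7 - 1*21) = (33 + 28)*(-7 - 1*21) = 61*(-7 - 21) = 61*(-28) = -1708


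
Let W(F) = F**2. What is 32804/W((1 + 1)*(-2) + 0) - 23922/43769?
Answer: 358853881/175076 ≈ 2049.7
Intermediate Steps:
32804/W((1 + 1)*(-2) + 0) - 23922/43769 = 32804/(((1 + 1)*(-2) + 0)**2) - 23922/43769 = 32804/((2*(-2) + 0)**2) - 23922*1/43769 = 32804/((-4 + 0)**2) - 23922/43769 = 32804/((-4)**2) - 23922/43769 = 32804/16 - 23922/43769 = 32804*(1/16) - 23922/43769 = 8201/4 - 23922/43769 = 358853881/175076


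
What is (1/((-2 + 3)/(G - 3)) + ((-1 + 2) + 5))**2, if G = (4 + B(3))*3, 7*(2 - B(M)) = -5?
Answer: 26244/49 ≈ 535.59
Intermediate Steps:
B(M) = 19/7 (B(M) = 2 - 1/7*(-5) = 2 + 5/7 = 19/7)
G = 141/7 (G = (4 + 19/7)*3 = (47/7)*3 = 141/7 ≈ 20.143)
(1/((-2 + 3)/(G - 3)) + ((-1 + 2) + 5))**2 = (1/((-2 + 3)/(141/7 - 3)) + ((-1 + 2) + 5))**2 = (1/(1/(120/7)) + (1 + 5))**2 = (1/(1*(7/120)) + 6)**2 = (1/(7/120) + 6)**2 = (120/7 + 6)**2 = (162/7)**2 = 26244/49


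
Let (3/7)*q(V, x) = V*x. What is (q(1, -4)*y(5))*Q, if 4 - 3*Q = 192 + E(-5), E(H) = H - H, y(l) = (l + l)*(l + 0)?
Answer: 263200/9 ≈ 29244.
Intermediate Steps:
y(l) = 2*l² (y(l) = (2*l)*l = 2*l²)
q(V, x) = 7*V*x/3 (q(V, x) = 7*(V*x)/3 = 7*V*x/3)
E(H) = 0
Q = -188/3 (Q = 4/3 - (192 + 0)/3 = 4/3 - ⅓*192 = 4/3 - 64 = -188/3 ≈ -62.667)
(q(1, -4)*y(5))*Q = (((7/3)*1*(-4))*(2*5²))*(-188/3) = -56*25/3*(-188/3) = -28/3*50*(-188/3) = -1400/3*(-188/3) = 263200/9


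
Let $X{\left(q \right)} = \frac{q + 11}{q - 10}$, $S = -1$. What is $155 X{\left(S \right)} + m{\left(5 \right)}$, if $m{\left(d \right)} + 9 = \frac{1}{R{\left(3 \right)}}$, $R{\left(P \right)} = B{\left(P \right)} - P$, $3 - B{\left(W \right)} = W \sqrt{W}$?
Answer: $- \frac{1649}{11} - \frac{\sqrt{3}}{9} \approx -150.1$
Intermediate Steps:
$B{\left(W \right)} = 3 - W^{\frac{3}{2}}$ ($B{\left(W \right)} = 3 - W \sqrt{W} = 3 - W^{\frac{3}{2}}$)
$R{\left(P \right)} = 3 - P - P^{\frac{3}{2}}$ ($R{\left(P \right)} = \left(3 - P^{\frac{3}{2}}\right) - P = 3 - P - P^{\frac{3}{2}}$)
$X{\left(q \right)} = \frac{11 + q}{-10 + q}$
$m{\left(d \right)} = -9 - \frac{\sqrt{3}}{9}$ ($m{\left(d \right)} = -9 + \frac{1}{3 - 3 - 3^{\frac{3}{2}}} = -9 + \frac{1}{3 - 3 - 3 \sqrt{3}} = -9 + \frac{1}{\left(-3\right) \sqrt{3}} = -9 - \frac{\sqrt{3}}{9}$)
$155 X{\left(S \right)} + m{\left(5 \right)} = 155 \frac{11 - 1}{-10 - 1} - \left(9 + \frac{\sqrt{3}}{9}\right) = 155 \frac{1}{-11} \cdot 10 - \left(9 + \frac{\sqrt{3}}{9}\right) = 155 \left(\left(- \frac{1}{11}\right) 10\right) - \left(9 + \frac{\sqrt{3}}{9}\right) = 155 \left(- \frac{10}{11}\right) - \left(9 + \frac{\sqrt{3}}{9}\right) = - \frac{1550}{11} - \left(9 + \frac{\sqrt{3}}{9}\right) = - \frac{1649}{11} - \frac{\sqrt{3}}{9}$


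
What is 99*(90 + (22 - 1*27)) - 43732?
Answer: -35317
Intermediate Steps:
99*(90 + (22 - 1*27)) - 43732 = 99*(90 + (22 - 27)) - 43732 = 99*(90 - 5) - 43732 = 99*85 - 43732 = 8415 - 43732 = -35317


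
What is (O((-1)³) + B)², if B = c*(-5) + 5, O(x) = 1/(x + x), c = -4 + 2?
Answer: 841/4 ≈ 210.25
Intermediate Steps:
c = -2
O(x) = 1/(2*x)
B = 15 (B = -2*(-5) + 5 = 10 + 5 = 15)
(O((-1)³) + B)² = (1/(2*((-1)³)) + 15)² = ((½)/(-1) + 15)² = ((½)*(-1) + 15)² = (-½ + 15)² = (29/2)² = 841/4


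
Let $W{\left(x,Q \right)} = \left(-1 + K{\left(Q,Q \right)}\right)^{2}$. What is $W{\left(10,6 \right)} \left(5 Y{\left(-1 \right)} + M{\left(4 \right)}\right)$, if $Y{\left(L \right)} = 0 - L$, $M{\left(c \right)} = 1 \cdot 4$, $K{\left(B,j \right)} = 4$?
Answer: $81$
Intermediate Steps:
$M{\left(c \right)} = 4$
$Y{\left(L \right)} = - L$
$W{\left(x,Q \right)} = 9$ ($W{\left(x,Q \right)} = \left(-1 + 4\right)^{2} = 3^{2} = 9$)
$W{\left(10,6 \right)} \left(5 Y{\left(-1 \right)} + M{\left(4 \right)}\right) = 9 \left(5 \left(\left(-1\right) \left(-1\right)\right) + 4\right) = 9 \left(5 \cdot 1 + 4\right) = 9 \left(5 + 4\right) = 9 \cdot 9 = 81$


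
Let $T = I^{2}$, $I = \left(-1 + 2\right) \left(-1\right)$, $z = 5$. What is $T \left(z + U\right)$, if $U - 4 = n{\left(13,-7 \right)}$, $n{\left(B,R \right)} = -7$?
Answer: $2$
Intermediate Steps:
$I = -1$ ($I = 1 \left(-1\right) = -1$)
$U = -3$ ($U = 4 - 7 = -3$)
$T = 1$ ($T = \left(-1\right)^{2} = 1$)
$T \left(z + U\right) = 1 \left(5 - 3\right) = 1 \cdot 2 = 2$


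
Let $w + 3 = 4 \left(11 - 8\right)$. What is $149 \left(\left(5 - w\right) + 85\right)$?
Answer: $12069$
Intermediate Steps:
$w = 9$ ($w = -3 + 4 \left(11 - 8\right) = -3 + 4 \cdot 3 = -3 + 12 = 9$)
$149 \left(\left(5 - w\right) + 85\right) = 149 \left(\left(5 - 9\right) + 85\right) = 149 \left(-4 + 85\right) = 149 \cdot 81 = 12069$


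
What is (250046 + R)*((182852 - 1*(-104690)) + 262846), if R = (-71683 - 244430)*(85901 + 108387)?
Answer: -33803021558349224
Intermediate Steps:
R = -61416962544 (R = -316113*194288 = -61416962544)
(250046 + R)*((182852 - 1*(-104690)) + 262846) = (250046 - 61416962544)*((182852 - 1*(-104690)) + 262846) = -61416712498*((182852 + 104690) + 262846) = -61416712498*(287542 + 262846) = -61416712498*550388 = -33803021558349224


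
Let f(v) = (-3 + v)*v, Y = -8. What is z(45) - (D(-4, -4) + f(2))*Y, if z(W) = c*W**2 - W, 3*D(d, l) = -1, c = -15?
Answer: -91316/3 ≈ -30439.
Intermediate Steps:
D(d, l) = -1/3 (D(d, l) = (1/3)*(-1) = -1/3)
f(v) = v*(-3 + v)
z(W) = -W - 15*W**2 (z(W) = -15*W**2 - W = -W - 15*W**2)
z(45) - (D(-4, -4) + f(2))*Y = 45*(-1 - 15*45) - (-1/3 + 2*(-3 + 2))*(-8) = 45*(-1 - 675) - (-1/3 + 2*(-1))*(-8) = 45*(-676) - (-1/3 - 2)*(-8) = -30420 - (-7)*(-8)/3 = -30420 - 1*56/3 = -30420 - 56/3 = -91316/3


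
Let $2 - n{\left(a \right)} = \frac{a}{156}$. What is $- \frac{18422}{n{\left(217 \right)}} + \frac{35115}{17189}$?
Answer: $- \frac{49394962323}{1632955} \approx -30249.0$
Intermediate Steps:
$n{\left(a \right)} = 2 - \frac{a}{156}$
$- \frac{18422}{n{\left(217 \right)}} + \frac{35115}{17189} = - \frac{18422}{2 - \frac{217}{156}} + \frac{35115}{17189} = - \frac{18422}{2 - \frac{217}{156}} + 35115 \cdot \frac{1}{17189} = - \frac{18422}{\frac{95}{156}} + \frac{35115}{17189} = \left(-18422\right) \frac{156}{95} + \frac{35115}{17189} = - \frac{2873832}{95} + \frac{35115}{17189} = - \frac{49394962323}{1632955}$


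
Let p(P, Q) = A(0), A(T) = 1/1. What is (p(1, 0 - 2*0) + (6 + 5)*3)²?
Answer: 1156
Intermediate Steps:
A(T) = 1
p(P, Q) = 1
(p(1, 0 - 2*0) + (6 + 5)*3)² = (1 + (6 + 5)*3)² = (1 + 11*3)² = (1 + 33)² = 34² = 1156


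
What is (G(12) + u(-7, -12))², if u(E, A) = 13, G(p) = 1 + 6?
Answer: 400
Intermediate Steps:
G(p) = 7
(G(12) + u(-7, -12))² = (7 + 13)² = 20² = 400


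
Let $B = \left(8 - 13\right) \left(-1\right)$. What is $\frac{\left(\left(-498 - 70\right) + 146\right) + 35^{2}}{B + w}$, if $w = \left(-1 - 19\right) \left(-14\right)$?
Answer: $\frac{803}{285} \approx 2.8175$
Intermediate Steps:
$B = 5$ ($B = \left(-5\right) \left(-1\right) = 5$)
$w = 280$ ($w = \left(-20\right) \left(-14\right) = 280$)
$\frac{\left(\left(-498 - 70\right) + 146\right) + 35^{2}}{B + w} = \frac{\left(\left(-498 - 70\right) + 146\right) + 35^{2}}{5 + 280} = \frac{\left(-568 + 146\right) + 1225}{285} = \left(-422 + 1225\right) \frac{1}{285} = 803 \cdot \frac{1}{285} = \frac{803}{285}$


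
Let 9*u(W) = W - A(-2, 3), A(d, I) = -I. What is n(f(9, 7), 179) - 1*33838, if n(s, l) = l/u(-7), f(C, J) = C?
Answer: -136963/4 ≈ -34241.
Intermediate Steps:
u(W) = 1/3 + W/9 (u(W) = (W - (-1)*3)/9 = (W - 1*(-3))/9 = (W + 3)/9 = (3 + W)/9 = 1/3 + W/9)
n(s, l) = -9*l/4 (n(s, l) = l/(1/3 + (1/9)*(-7)) = l/(1/3 - 7/9) = l/(-4/9) = l*(-9/4) = -9*l/4)
n(f(9, 7), 179) - 1*33838 = -9/4*179 - 1*33838 = -1611/4 - 33838 = -136963/4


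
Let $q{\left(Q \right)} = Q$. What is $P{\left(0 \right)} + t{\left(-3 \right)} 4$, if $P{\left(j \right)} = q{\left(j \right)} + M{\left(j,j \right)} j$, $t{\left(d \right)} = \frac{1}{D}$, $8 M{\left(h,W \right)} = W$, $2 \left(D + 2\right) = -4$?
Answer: $-1$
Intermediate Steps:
$D = -4$ ($D = -2 + \frac{1}{2} \left(-4\right) = -2 - 2 = -4$)
$M{\left(h,W \right)} = \frac{W}{8}$
$t{\left(d \right)} = - \frac{1}{4}$ ($t{\left(d \right)} = \frac{1}{-4} = - \frac{1}{4}$)
$P{\left(j \right)} = j + \frac{j^{2}}{8}$ ($P{\left(j \right)} = j + \frac{j}{8} j = j + \frac{j^{2}}{8}$)
$P{\left(0 \right)} + t{\left(-3 \right)} 4 = \frac{1}{8} \cdot 0 \left(8 + 0\right) - 1 = \frac{1}{8} \cdot 0 \cdot 8 - 1 = 0 - 1 = -1$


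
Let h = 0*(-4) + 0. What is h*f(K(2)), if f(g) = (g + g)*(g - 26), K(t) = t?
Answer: 0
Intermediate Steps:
h = 0 (h = 0 + 0 = 0)
f(g) = 2*g*(-26 + g) (f(g) = (2*g)*(-26 + g) = 2*g*(-26 + g))
h*f(K(2)) = 0*(2*2*(-26 + 2)) = 0*(2*2*(-24)) = 0*(-96) = 0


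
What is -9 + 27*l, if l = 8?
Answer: 207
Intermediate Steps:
-9 + 27*l = -9 + 27*8 = -9 + 216 = 207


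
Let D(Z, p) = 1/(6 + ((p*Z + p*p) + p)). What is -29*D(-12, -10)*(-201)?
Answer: 1943/72 ≈ 26.986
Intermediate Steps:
D(Z, p) = 1/(6 + p + p² + Z*p) (D(Z, p) = 1/(6 + ((Z*p + p²) + p)) = 1/(6 + ((p² + Z*p) + p)) = 1/(6 + (p + p² + Z*p)) = 1/(6 + p + p² + Z*p))
-29*D(-12, -10)*(-201) = -29/(6 - 10 + (-10)² - 12*(-10))*(-201) = -29/(6 - 10 + 100 + 120)*(-201) = -29/216*(-201) = 1943/72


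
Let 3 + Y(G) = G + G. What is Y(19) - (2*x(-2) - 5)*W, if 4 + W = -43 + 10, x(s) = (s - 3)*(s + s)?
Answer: 1330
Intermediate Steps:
Y(G) = -3 + 2*G (Y(G) = -3 + (G + G) = -3 + 2*G)
x(s) = 2*s*(-3 + s) (x(s) = (-3 + s)*(2*s) = 2*s*(-3 + s))
W = -37 (W = -4 + (-43 + 10) = -4 - 33 = -37)
Y(19) - (2*x(-2) - 5)*W = (-3 + 2*19) - (2*(2*(-2)*(-3 - 2)) - 5)*(-37) = (-3 + 38) - (2*(2*(-2)*(-5)) - 5)*(-37) = 35 - (2*20 - 5)*(-37) = 35 - (40 - 5)*(-37) = 35 - 35*(-37) = 35 - 1*(-1295) = 35 + 1295 = 1330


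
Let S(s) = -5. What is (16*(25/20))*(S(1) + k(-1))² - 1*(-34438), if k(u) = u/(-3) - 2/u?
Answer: 311222/9 ≈ 34580.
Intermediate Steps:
k(u) = -2/u - u/3 (k(u) = u*(-⅓) - 2/u = -u/3 - 2/u = -2/u - u/3)
(16*(25/20))*(S(1) + k(-1))² - 1*(-34438) = (16*(25/20))*(-5 + (-2/(-1) - ⅓*(-1)))² - 1*(-34438) = (16*(25*(1/20)))*(-5 + (-2*(-1) + ⅓))² + 34438 = (16*(5/4))*(-5 + (2 + ⅓))² + 34438 = 20*(-5 + 7/3)² + 34438 = 20*(-8/3)² + 34438 = 20*(64/9) + 34438 = 1280/9 + 34438 = 311222/9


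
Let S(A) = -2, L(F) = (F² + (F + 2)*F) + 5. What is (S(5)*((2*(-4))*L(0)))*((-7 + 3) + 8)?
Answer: 320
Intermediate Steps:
L(F) = 5 + F² + F*(2 + F) (L(F) = (F² + (2 + F)*F) + 5 = (F² + F*(2 + F)) + 5 = 5 + F² + F*(2 + F))
(S(5)*((2*(-4))*L(0)))*((-7 + 3) + 8) = (-2*2*(-4)*(5 + 2*0 + 2*0²))*((-7 + 3) + 8) = (-(-16)*(5 + 0 + 2*0))*(-4 + 8) = -(-16)*(5 + 0 + 0)*4 = -(-16)*5*4 = -2*(-40)*4 = 80*4 = 320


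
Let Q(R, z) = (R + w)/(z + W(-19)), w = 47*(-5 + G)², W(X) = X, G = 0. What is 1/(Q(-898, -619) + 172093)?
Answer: 638/109795057 ≈ 5.8108e-6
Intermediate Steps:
w = 1175 (w = 47*(-5 + 0)² = 47*(-5)² = 47*25 = 1175)
Q(R, z) = (1175 + R)/(-19 + z) (Q(R, z) = (R + 1175)/(z - 19) = (1175 + R)/(-19 + z))
1/(Q(-898, -619) + 172093) = 1/((1175 - 898)/(-19 - 619) + 172093) = 1/(277/(-638) + 172093) = 1/(-1/638*277 + 172093) = 1/(-277/638 + 172093) = 1/(109795057/638) = 638/109795057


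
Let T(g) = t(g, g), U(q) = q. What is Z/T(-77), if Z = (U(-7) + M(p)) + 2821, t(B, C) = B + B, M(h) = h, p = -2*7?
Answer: -200/11 ≈ -18.182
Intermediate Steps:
p = -14
t(B, C) = 2*B
T(g) = 2*g
Z = 2800 (Z = (-7 - 14) + 2821 = -21 + 2821 = 2800)
Z/T(-77) = 2800/((2*(-77))) = 2800/(-154) = 2800*(-1/154) = -200/11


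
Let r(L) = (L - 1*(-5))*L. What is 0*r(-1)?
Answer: 0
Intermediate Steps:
r(L) = L*(5 + L) (r(L) = (L + 5)*L = (5 + L)*L = L*(5 + L))
0*r(-1) = 0*(-(5 - 1)) = 0*(-1*4) = 0*(-4) = 0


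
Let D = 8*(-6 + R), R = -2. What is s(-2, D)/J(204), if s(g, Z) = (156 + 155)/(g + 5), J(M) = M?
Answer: 311/612 ≈ 0.50817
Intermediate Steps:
D = -64 (D = 8*(-6 - 2) = 8*(-8) = -64)
s(g, Z) = 311/(5 + g)
s(-2, D)/J(204) = (311/(5 - 2))/204 = (311/3)*(1/204) = 311/612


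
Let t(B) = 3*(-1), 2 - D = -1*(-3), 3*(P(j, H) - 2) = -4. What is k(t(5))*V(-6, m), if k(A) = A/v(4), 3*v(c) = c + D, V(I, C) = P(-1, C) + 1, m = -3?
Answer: -5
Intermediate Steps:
P(j, H) = 2/3 (P(j, H) = 2 + (1/3)*(-4) = 2 - 4/3 = 2/3)
V(I, C) = 5/3 (V(I, C) = 2/3 + 1 = 5/3)
D = -1 (D = 2 - (-1)*(-3) = 2 - 1*3 = 2 - 3 = -1)
v(c) = -1/3 + c/3 (v(c) = (c - 1)/3 = (-1 + c)/3 = -1/3 + c/3)
t(B) = -3
k(A) = A (k(A) = A/(-1/3 + (1/3)*4) = A/(-1/3 + 4/3) = A/1 = A*1 = A)
k(t(5))*V(-6, m) = -3*5/3 = -5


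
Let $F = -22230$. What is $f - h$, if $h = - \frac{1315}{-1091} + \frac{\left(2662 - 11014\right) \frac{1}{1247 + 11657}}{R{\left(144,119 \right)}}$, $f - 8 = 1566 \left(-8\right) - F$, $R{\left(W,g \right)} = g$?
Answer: $\frac{2033160387369}{209414177} \approx 9708.8$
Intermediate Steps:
$f = 9710$ ($f = 8 + \left(1566 \left(-8\right) - -22230\right) = 8 + \left(-12528 + 22230\right) = 8 + 9702 = 9710$)
$h = \frac{251271301}{209414177}$ ($h = - \frac{1315}{-1091} + \frac{\left(2662 - 11014\right) \frac{1}{1247 + 11657}}{119} = \left(-1315\right) \left(- \frac{1}{1091}\right) + - \frac{8352}{12904} \cdot \frac{1}{119} = \frac{1315}{1091} + \left(-8352\right) \frac{1}{12904} \cdot \frac{1}{119} = \frac{1315}{1091} - \frac{1044}{191947} = \frac{251271301}{209414177} \approx 1.1999$)
$f - h = 9710 - \frac{251271301}{209414177} = \frac{2033160387369}{209414177}$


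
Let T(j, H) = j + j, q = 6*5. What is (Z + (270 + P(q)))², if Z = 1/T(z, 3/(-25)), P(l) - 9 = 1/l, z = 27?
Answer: 1419179584/18225 ≈ 77870.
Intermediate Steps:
q = 30
T(j, H) = 2*j
P(l) = 9 + 1/l
Z = 1/54 (Z = 1/(2*27) = 1/54 ≈ 0.018519)
(Z + (270 + P(q)))² = (1/54 + (270 + (9 + 1/30)))² = (1/54 + (270 + 271/30))² = (1/54 + 8371/30)² = (37672/135)² = 1419179584/18225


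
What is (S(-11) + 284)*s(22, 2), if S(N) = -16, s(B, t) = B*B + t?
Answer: 130248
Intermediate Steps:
s(B, t) = t + B**2 (s(B, t) = B**2 + t = t + B**2)
(S(-11) + 284)*s(22, 2) = (-16 + 284)*(2 + 22**2) = 268*(2 + 484) = 268*486 = 130248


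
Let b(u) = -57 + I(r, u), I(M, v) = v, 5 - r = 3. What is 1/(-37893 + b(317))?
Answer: -1/37633 ≈ -2.6572e-5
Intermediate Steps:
r = 2 (r = 5 - 1*3 = 5 - 3 = 2)
b(u) = -57 + u
1/(-37893 + b(317)) = 1/(-37893 + (-57 + 317)) = 1/(-37893 + 260) = 1/(-37633) = -1/37633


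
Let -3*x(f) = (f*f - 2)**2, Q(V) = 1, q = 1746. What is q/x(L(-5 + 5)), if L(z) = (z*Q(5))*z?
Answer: -2619/2 ≈ -1309.5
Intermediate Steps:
L(z) = z**2 (L(z) = (z*1)*z = z*z = z**2)
x(f) = -(-2 + f**2)**2/3 (x(f) = -(f*f - 2)**2/3 = -(f**2 - 2)**2/3 = -(-2 + f**2)**2/3)
q/x(L(-5 + 5)) = 1746/((-(-2 + ((-5 + 5)**2)**2)**2/3)) = 1746/((-(-2 + (0**2)**2)**2/3)) = 1746/((-(-2 + 0**2)**2/3)) = 1746/((-(-2 + 0)**2/3)) = 1746/((-1/3*(-2)**2)) = 1746/((-1/3*4)) = 1746/(-4/3) = 1746*(-3/4) = -2619/2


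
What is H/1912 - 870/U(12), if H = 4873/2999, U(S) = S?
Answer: -415716507/5734088 ≈ -72.499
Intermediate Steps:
H = 4873/2999 (H = 4873*(1/2999) = 4873/2999 ≈ 1.6249)
H/1912 - 870/U(12) = (4873/2999)/1912 - 870/12 = (4873/2999)*(1/1912) - 870*1/12 = 4873/5734088 - 145/2 = -415716507/5734088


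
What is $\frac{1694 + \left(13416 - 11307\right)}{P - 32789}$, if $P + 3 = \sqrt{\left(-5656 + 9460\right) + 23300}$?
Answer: $- \frac{15588497}{134411020} - \frac{41833 \sqrt{14}}{268822040} \approx -0.11656$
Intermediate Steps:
$P = -3 + 44 \sqrt{14}$ ($P = -3 + \sqrt{\left(-5656 + 9460\right) + 23300} = -3 + \sqrt{3804 + 23300} = -3 + \sqrt{27104} = -3 + 44 \sqrt{14} \approx 161.63$)
$\frac{1694 + \left(13416 - 11307\right)}{P - 32789} = \frac{1694 + \left(13416 - 11307\right)}{\left(-3 + 44 \sqrt{14}\right) - 32789} = \frac{1694 + \left(13416 - 11307\right)}{-32792 + 44 \sqrt{14}} = \frac{1694 + 2109}{-32792 + 44 \sqrt{14}} = \frac{3803}{-32792 + 44 \sqrt{14}}$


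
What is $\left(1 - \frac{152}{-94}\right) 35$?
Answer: $\frac{4305}{47} \approx 91.596$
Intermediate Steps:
$\left(1 - \frac{152}{-94}\right) 35 = \left(1 - - \frac{76}{47}\right) 35 = \left(1 + \frac{76}{47}\right) 35 = \frac{123}{47} \cdot 35 = \frac{4305}{47}$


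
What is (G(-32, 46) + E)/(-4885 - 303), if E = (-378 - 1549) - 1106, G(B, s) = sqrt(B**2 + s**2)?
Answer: 3033/5188 - sqrt(785)/2594 ≈ 0.57382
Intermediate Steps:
E = -3033 (E = -1927 - 1106 = -3033)
(G(-32, 46) + E)/(-4885 - 303) = (sqrt((-32)**2 + 46**2) - 3033)/(-4885 - 303) = (sqrt(1024 + 2116) - 3033)/(-5188) = (sqrt(3140) - 3033)*(-1/5188) = (2*sqrt(785) - 3033)*(-1/5188) = (-3033 + 2*sqrt(785))*(-1/5188) = 3033/5188 - sqrt(785)/2594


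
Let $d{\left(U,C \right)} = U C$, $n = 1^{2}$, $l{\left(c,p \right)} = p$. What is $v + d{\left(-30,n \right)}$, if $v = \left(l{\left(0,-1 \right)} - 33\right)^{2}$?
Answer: $1126$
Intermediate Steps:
$n = 1$
$v = 1156$ ($v = \left(-1 - 33\right)^{2} = \left(-34\right)^{2} = 1156$)
$d{\left(U,C \right)} = C U$
$v + d{\left(-30,n \right)} = 1156 + 1 \left(-30\right) = 1156 - 30 = 1126$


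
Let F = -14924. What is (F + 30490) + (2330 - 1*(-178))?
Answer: 18074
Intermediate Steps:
(F + 30490) + (2330 - 1*(-178)) = (-14924 + 30490) + (2330 - 1*(-178)) = 15566 + (2330 + 178) = 15566 + 2508 = 18074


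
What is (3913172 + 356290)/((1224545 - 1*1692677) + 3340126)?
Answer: 2134731/1435997 ≈ 1.4866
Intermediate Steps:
(3913172 + 356290)/((1224545 - 1*1692677) + 3340126) = 4269462/((1224545 - 1692677) + 3340126) = 4269462/(-468132 + 3340126) = 4269462/2871994 = 4269462*(1/2871994) = 2134731/1435997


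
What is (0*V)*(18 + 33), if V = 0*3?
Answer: 0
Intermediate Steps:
V = 0
(0*V)*(18 + 33) = (0*0)*(18 + 33) = 0*51 = 0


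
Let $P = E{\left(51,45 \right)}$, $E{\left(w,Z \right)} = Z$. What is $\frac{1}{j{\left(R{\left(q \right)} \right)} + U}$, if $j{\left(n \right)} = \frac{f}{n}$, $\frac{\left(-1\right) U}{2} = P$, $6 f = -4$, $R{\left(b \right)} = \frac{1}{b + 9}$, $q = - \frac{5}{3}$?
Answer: $- \frac{9}{854} \approx -0.010539$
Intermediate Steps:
$q = - \frac{5}{3}$ ($q = \left(-5\right) \frac{1}{3} = - \frac{5}{3} \approx -1.6667$)
$R{\left(b \right)} = \frac{1}{9 + b}$
$P = 45$
$f = - \frac{2}{3}$ ($f = \frac{1}{6} \left(-4\right) = - \frac{2}{3} \approx -0.66667$)
$U = -90$ ($U = \left(-2\right) 45 = -90$)
$j{\left(n \right)} = - \frac{2}{3 n}$
$\frac{1}{j{\left(R{\left(q \right)} \right)} + U} = \frac{1}{- \frac{2}{3 \frac{1}{9 - \frac{5}{3}}} - 90} = \frac{1}{- \frac{2}{3 \frac{1}{\frac{22}{3}}} - 90} = \frac{1}{- \frac{2}{3 \cdot \frac{3}{22}} - 90} = \frac{1}{\left(- \frac{2}{3}\right) \frac{22}{3} - 90} = \frac{1}{- \frac{44}{9} - 90} = \frac{1}{- \frac{854}{9}} = - \frac{9}{854}$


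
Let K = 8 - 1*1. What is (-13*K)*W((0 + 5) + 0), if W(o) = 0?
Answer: 0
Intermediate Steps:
K = 7 (K = 8 - 1 = 7)
(-13*K)*W((0 + 5) + 0) = -13*7*0 = -91*0 = 0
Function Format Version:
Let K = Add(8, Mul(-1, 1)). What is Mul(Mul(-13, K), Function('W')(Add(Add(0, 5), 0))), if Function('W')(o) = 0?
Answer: 0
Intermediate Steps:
K = 7 (K = Add(8, -1) = 7)
Mul(Mul(-13, K), Function('W')(Add(Add(0, 5), 0))) = Mul(Mul(-13, 7), 0) = Mul(-91, 0) = 0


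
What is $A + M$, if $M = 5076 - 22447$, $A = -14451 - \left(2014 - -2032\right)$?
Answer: $-35868$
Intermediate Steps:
$A = -18497$ ($A = -14451 - \left(2014 + 2032\right) = -14451 - 4046 = -18497$)
$M = -17371$ ($M = 5076 - 22447 = -17371$)
$A + M = -18497 - 17371 = -35868$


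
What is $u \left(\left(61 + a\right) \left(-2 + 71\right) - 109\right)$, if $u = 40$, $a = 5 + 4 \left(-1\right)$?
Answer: $166760$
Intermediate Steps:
$a = 1$ ($a = 5 - 4 = 1$)
$u \left(\left(61 + a\right) \left(-2 + 71\right) - 109\right) = 40 \left(\left(61 + 1\right) \left(-2 + 71\right) - 109\right) = 40 \left(62 \cdot 69 - 109\right) = 40 \left(4278 - 109\right) = 40 \cdot 4169 = 166760$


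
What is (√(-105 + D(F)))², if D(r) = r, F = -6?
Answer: -111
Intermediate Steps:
(√(-105 + D(F)))² = (√(-105 - 6))² = (√(-111))² = (I*√111)² = -111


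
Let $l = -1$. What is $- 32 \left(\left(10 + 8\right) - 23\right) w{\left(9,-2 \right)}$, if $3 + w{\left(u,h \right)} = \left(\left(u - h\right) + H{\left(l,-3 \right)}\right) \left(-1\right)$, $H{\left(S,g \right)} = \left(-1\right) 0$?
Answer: $-2240$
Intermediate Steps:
$H{\left(S,g \right)} = 0$
$w{\left(u,h \right)} = -3 + h - u$ ($w{\left(u,h \right)} = -3 + \left(\left(u - h\right) + 0\right) \left(-1\right) = -3 + \left(u - h\right) \left(-1\right) = -3 + \left(h - u\right) = -3 + h - u$)
$- 32 \left(\left(10 + 8\right) - 23\right) w{\left(9,-2 \right)} = - 32 \left(\left(10 + 8\right) - 23\right) \left(-3 - 2 - 9\right) = - 32 \left(18 - 23\right) \left(-3 - 2 - 9\right) = \left(-32\right) \left(-5\right) \left(-14\right) = 160 \left(-14\right) = -2240$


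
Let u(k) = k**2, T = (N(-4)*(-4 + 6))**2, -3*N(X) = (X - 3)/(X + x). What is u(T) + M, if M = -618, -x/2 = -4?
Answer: -798527/1296 ≈ -616.15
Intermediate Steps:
x = 8 (x = -2*(-4) = 8)
N(X) = -(-3 + X)/(3*(8 + X)) (N(X) = -(X - 3)/(3*(X + 8)) = -(-3 + X)/(3*(8 + X)))
T = 49/36 (T = (((3 - 1*(-4))/(3*(8 - 4)))*(-4 + 6))**2 = (((1/3)*(3 + 4)/4)*2)**2 = (((1/3)*(1/4)*7)*2)**2 = ((7/12)*2)**2 = (7/6)**2 = 49/36 ≈ 1.3611)
u(T) + M = (49/36)**2 - 618 = 2401/1296 - 618 = -798527/1296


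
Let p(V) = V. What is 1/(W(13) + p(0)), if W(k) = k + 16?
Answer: 1/29 ≈ 0.034483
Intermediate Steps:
W(k) = 16 + k
1/(W(13) + p(0)) = 1/((16 + 13) + 0) = 1/(29 + 0) = 1/29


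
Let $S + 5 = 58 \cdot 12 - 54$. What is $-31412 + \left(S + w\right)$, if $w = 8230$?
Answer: $-22545$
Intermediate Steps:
$S = 637$ ($S = -5 + \left(58 \cdot 12 - 54\right) = -5 + \left(696 - 54\right) = -5 + 642 = 637$)
$-31412 + \left(S + w\right) = -31412 + \left(637 + 8230\right) = -31412 + 8867 = -22545$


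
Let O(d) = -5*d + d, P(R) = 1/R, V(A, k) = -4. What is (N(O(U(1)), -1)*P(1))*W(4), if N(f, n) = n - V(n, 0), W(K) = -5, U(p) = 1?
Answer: -15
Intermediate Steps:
O(d) = -4*d
N(f, n) = 4 + n (N(f, n) = n - 1*(-4) = n + 4 = 4 + n)
(N(O(U(1)), -1)*P(1))*W(4) = ((4 - 1)/1)*(-5) = (3*1)*(-5) = 3*(-5) = -15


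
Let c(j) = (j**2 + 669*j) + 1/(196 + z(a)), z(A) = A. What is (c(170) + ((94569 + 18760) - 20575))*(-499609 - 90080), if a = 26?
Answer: -10271448509187/74 ≈ -1.3880e+11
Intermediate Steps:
c(j) = 1/222 + j**2 + 669*j (c(j) = (j**2 + 669*j) + 1/(196 + 26) = (j**2 + 669*j) + 1/222 = 1/222 + j**2 + 669*j)
(c(170) + ((94569 + 18760) - 20575))*(-499609 - 90080) = ((1/222 + 170**2 + 669*170) + ((94569 + 18760) - 20575))*(-499609 - 90080) = ((1/222 + 28900 + 113730) + (113329 - 20575))*(-589689) = (31663861/222 + 92754)*(-589689) = (52255249/222)*(-589689) = -10271448509187/74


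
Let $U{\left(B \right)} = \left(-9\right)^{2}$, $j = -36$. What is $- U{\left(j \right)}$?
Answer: $-81$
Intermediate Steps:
$U{\left(B \right)} = 81$
$- U{\left(j \right)} = \left(-1\right) 81 = -81$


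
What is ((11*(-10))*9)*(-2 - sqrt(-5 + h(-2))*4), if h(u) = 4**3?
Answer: 1980 + 3960*sqrt(59) ≈ 32397.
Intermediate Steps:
h(u) = 64
((11*(-10))*9)*(-2 - sqrt(-5 + h(-2))*4) = ((11*(-10))*9)*(-2 - sqrt(-5 + 64)*4) = (-110*9)*(-2 - sqrt(59)*4) = -990*(-2 - 4*sqrt(59)) = 1980 + 3960*sqrt(59)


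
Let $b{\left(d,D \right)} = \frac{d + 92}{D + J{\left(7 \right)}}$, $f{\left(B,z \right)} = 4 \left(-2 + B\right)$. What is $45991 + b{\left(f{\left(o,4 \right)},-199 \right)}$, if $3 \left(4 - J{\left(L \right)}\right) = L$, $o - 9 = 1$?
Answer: $\frac{6806575}{148} \approx 45990.0$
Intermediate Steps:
$o = 10$ ($o = 9 + 1 = 10$)
$J{\left(L \right)} = 4 - \frac{L}{3}$
$f{\left(B,z \right)} = -8 + 4 B$
$b{\left(d,D \right)} = \frac{92 + d}{\frac{5}{3} + D}$ ($b{\left(d,D \right)} = \frac{d + 92}{D + \left(4 - \frac{7}{3}\right)} = \frac{92 + d}{D + \left(4 - \frac{7}{3}\right)} = \frac{92 + d}{D + \frac{5}{3}} = \frac{92 + d}{\frac{5}{3} + D}$)
$45991 + b{\left(f{\left(o,4 \right)},-199 \right)} = 45991 + \frac{3 \left(92 + \left(-8 + 4 \cdot 10\right)\right)}{5 + 3 \left(-199\right)} = 45991 + \frac{3 \left(92 + \left(-8 + 40\right)\right)}{5 - 597} = 45991 + \frac{3 \left(92 + 32\right)}{-592} = 45991 + 3 \left(- \frac{1}{592}\right) 124 = 45991 - \frac{93}{148} = \frac{6806575}{148}$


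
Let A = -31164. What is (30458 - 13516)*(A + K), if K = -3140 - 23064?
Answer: -971928656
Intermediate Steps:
K = -26204
(30458 - 13516)*(A + K) = (30458 - 13516)*(-31164 - 26204) = 16942*(-57368) = -971928656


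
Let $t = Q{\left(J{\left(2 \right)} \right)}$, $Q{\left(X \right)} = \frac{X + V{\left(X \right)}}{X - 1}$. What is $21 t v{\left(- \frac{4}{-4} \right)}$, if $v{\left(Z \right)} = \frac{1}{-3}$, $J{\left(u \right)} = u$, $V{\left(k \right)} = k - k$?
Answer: $-14$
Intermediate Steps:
$V{\left(k \right)} = 0$
$Q{\left(X \right)} = \frac{X}{-1 + X}$ ($Q{\left(X \right)} = \frac{X + 0}{X - 1} = \frac{X}{-1 + X}$)
$t = 2$ ($t = \frac{2}{-1 + 2} = \frac{2}{1} = 2 \cdot 1 = 2$)
$v{\left(Z \right)} = - \frac{1}{3}$
$21 t v{\left(- \frac{4}{-4} \right)} = 21 \cdot 2 \left(- \frac{1}{3}\right) = 42 \left(- \frac{1}{3}\right) = -14$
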